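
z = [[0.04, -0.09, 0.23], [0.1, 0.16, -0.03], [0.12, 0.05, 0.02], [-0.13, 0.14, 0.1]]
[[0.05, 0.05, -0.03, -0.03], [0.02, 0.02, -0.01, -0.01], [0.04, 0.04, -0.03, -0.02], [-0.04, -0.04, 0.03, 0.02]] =z @ [[0.37, 0.37, -0.22, -0.21], [-0.07, -0.07, 0.04, 0.04], [0.14, 0.14, -0.08, -0.08]]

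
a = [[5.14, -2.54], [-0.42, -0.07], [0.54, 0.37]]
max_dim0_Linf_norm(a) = 5.14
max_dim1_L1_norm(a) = 7.68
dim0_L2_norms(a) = [5.19, 2.57]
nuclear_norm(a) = 6.37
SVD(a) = [[-1.0, -0.08], [0.06, -0.40], [-0.06, 0.92]] @ diag([5.75285330648572, 0.6210304614560396]) @ [[-0.90, 0.44], [0.44, 0.9]]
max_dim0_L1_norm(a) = 6.1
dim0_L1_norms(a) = [6.1, 2.98]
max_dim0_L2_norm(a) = 5.19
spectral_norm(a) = 5.75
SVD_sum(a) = [[5.16, -2.50], [-0.31, 0.15], [0.29, -0.14]] + [[-0.02, -0.04], [-0.11, -0.22], [0.25, 0.51]]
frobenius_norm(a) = 5.79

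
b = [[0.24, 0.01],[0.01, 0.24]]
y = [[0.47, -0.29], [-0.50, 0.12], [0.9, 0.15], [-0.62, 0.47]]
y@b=[[0.11, -0.06],  [-0.12, 0.02],  [0.22, 0.04],  [-0.14, 0.11]]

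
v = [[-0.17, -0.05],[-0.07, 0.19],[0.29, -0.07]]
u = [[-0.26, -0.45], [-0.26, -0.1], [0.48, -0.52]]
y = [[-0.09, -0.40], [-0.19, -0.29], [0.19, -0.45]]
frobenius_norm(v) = 0.40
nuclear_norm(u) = 1.29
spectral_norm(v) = 0.35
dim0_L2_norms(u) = [0.6, 0.69]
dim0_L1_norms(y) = [0.47, 1.14]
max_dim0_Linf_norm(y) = 0.45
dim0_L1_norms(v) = [0.53, 0.31]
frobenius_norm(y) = 0.73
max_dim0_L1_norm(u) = 1.07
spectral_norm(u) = 0.74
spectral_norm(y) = 0.67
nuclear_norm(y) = 0.95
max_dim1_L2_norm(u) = 0.71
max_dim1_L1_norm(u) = 1.0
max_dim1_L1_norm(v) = 0.36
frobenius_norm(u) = 0.92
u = v + y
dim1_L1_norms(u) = [0.71, 0.36, 1.0]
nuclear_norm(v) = 0.54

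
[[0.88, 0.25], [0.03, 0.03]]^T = [[0.88, 0.03], [0.25, 0.03]]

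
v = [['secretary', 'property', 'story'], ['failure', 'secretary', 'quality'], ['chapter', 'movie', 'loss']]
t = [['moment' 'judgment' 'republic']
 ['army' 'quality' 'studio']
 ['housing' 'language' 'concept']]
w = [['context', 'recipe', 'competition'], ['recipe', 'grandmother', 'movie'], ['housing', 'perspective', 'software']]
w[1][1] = 'grandmother'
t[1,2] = 'studio'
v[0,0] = 'secretary'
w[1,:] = ['recipe', 'grandmother', 'movie']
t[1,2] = 'studio'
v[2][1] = 'movie'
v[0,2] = 'story'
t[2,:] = ['housing', 'language', 'concept']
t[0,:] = ['moment', 'judgment', 'republic']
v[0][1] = 'property'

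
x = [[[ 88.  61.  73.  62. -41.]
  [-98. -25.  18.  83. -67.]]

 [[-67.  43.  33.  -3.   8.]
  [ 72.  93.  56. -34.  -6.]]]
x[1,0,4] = 8.0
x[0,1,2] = 18.0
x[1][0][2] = 33.0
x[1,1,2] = 56.0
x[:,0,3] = [62.0, -3.0]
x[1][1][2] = 56.0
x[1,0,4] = 8.0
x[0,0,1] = 61.0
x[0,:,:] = [[88.0, 61.0, 73.0, 62.0, -41.0], [-98.0, -25.0, 18.0, 83.0, -67.0]]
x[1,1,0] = 72.0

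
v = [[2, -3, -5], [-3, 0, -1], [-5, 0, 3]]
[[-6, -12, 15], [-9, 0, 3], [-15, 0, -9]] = v @[[3, 0, 0], [4, 4, 0], [0, 0, -3]]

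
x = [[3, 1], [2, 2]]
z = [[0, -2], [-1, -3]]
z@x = [[-4, -4], [-9, -7]]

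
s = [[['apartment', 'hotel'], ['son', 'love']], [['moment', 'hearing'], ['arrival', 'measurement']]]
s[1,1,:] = ['arrival', 'measurement']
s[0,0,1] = 'hotel'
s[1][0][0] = 'moment'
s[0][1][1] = 'love'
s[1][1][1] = 'measurement'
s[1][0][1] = 'hearing'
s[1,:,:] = [['moment', 'hearing'], ['arrival', 'measurement']]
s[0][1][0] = 'son'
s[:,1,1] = ['love', 'measurement']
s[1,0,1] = 'hearing'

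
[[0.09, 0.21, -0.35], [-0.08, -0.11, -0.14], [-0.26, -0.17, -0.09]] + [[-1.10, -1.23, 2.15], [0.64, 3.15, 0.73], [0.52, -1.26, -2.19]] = [[-1.01, -1.02, 1.8], [0.56, 3.04, 0.59], [0.26, -1.43, -2.28]]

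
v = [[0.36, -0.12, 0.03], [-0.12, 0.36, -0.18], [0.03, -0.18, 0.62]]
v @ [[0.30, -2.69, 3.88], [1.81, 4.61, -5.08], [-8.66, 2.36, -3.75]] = [[-0.37, -1.45, 1.89], [2.17, 1.56, -1.62], [-5.69, 0.55, -1.29]]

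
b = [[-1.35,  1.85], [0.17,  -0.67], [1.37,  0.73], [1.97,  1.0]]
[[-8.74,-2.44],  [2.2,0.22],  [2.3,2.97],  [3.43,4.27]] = b@ [[3.02, 2.07], [-2.52, 0.19]]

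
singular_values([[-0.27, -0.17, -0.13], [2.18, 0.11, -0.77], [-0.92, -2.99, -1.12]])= [3.39, 2.24, 0.13]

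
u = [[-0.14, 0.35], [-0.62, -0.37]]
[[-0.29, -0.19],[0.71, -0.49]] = u @ [[-0.53, 0.9], [-1.04, -0.19]]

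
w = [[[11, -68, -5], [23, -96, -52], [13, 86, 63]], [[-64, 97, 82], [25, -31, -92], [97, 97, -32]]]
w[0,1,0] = 23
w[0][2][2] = 63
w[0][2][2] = 63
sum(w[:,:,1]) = 85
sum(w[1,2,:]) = 162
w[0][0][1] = -68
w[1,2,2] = -32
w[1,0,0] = -64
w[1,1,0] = 25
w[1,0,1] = 97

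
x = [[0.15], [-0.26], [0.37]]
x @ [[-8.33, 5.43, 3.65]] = [[-1.25,  0.81,  0.55],[2.17,  -1.41,  -0.95],[-3.08,  2.01,  1.35]]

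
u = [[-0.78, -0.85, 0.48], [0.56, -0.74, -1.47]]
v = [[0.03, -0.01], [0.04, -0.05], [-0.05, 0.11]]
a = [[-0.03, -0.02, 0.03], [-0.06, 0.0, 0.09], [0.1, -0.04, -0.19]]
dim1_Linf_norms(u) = [0.85, 1.47]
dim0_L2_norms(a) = [0.12, 0.04, 0.21]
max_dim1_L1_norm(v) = 0.16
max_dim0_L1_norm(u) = 1.95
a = v @ u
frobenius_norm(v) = 0.14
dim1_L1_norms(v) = [0.04, 0.09, 0.16]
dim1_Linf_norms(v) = [0.03, 0.05, 0.11]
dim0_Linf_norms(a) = [0.1, 0.04, 0.19]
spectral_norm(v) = 0.14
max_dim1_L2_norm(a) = 0.22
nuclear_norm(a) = 0.28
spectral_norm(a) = 0.25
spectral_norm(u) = 1.78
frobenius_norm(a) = 0.25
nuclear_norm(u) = 2.97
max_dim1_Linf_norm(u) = 1.47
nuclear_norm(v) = 0.16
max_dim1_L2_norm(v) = 0.12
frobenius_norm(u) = 2.14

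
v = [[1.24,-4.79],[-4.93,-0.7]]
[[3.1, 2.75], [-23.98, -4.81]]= v @[[4.78, 1.02], [0.59, -0.31]]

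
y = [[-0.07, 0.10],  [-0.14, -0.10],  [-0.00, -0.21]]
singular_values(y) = [0.26, 0.15]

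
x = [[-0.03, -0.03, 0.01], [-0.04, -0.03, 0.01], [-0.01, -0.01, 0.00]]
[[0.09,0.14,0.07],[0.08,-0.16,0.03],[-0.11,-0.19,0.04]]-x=[[0.12, 0.17, 0.06], [0.12, -0.13, 0.02], [-0.10, -0.18, 0.04]]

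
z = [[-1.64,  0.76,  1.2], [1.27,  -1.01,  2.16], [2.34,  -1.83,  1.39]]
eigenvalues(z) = [(-2.34+0j), (0.54+0.63j), (0.54-0.63j)]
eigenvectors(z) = [[(-0.85+0j), 0.45-0.00j, (0.45+0j)], [-0.03+0.00j, 0.80+0.00j, 0.80-0.00j], [(0.52+0j), (0.31+0.24j), 0.31-0.24j]]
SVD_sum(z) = [[-0.66, 0.49, -0.47], [1.73, -1.29, 1.23], [2.28, -1.70, 1.62]] + [[-0.94,  0.33,  1.68], [-0.52,  0.18,  0.92], [0.12,  -0.04,  -0.21]] + [[-0.04, -0.06, -0.01], [0.06, 0.09, 0.01], [-0.06, -0.09, -0.01]]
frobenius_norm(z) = 4.77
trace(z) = -1.26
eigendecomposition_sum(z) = [[-2.40-0.00j,(1.35+0j),(-0.01+0j)], [-0.08-0.00j,(0.05+0j),-0.00+0.00j], [1.46+0.00j,-0.82-0.00j,(0.01-0j)]] + [[0.38-0.34j, (-0.3+0.57j), (0.61-0.52j)], [0.68-0.60j, -0.53+1.01j, (1.08-0.92j)], [0.44-0.03j, (-0.5+0.24j), 0.69-0.04j]] + [[0.38+0.34j, -0.30-0.57j, 0.61+0.52j], [0.68+0.60j, (-0.53-1.01j), 1.08+0.92j], [0.44+0.03j, (-0.5-0.24j), 0.69+0.04j]]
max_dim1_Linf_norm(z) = 2.34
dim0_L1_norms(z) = [5.25, 3.6, 4.75]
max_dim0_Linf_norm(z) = 2.34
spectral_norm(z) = 4.21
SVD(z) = [[-0.22, -0.87, 0.44], [0.59, -0.48, -0.65], [0.78, 0.11, 0.62]] @ diag([4.208942057381489, 2.2399089095788156, 0.17324789867337]) @ [[0.70, -0.52, 0.49], [0.48, -0.17, -0.86], [-0.53, -0.84, -0.13]]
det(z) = -1.63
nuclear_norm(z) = 6.62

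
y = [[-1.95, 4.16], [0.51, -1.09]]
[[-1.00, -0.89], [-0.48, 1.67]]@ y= [[1.50, -3.19], [1.79, -3.82]]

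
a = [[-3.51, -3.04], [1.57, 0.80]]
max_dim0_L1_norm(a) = 5.08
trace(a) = -2.71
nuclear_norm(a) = 5.35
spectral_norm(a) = 4.95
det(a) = 1.96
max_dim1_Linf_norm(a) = 3.51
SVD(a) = [[-0.94,0.35], [0.35,0.94]] @ diag([4.950665560908238, 0.39687593028189583]) @ [[0.78, 0.63], [0.63, -0.78]]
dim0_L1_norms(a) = [5.08, 3.84]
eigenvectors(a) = [[(0.81+0j), (0.81-0j)], [(-0.58-0.1j), (-0.58+0.1j)]]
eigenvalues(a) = [(-1.36+0.36j), (-1.36-0.36j)]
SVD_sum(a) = [[-3.60,-2.93], [1.33,1.09]] + [[0.09, -0.11], [0.24, -0.29]]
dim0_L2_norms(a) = [3.85, 3.14]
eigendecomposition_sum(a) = [[(-1.75-3.89j), (-1.52-5.74j)], [0.78+2.96j, 0.40+4.25j]] + [[(-1.76+3.89j), -1.52+5.74j], [0.79-2.96j, (0.4-4.25j)]]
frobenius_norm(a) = 4.97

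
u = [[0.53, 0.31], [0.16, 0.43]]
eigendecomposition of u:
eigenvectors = [[0.87,-0.74], [0.5,0.67]]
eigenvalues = [0.71, 0.25]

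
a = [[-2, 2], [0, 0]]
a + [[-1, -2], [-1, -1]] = [[-3, 0], [-1, -1]]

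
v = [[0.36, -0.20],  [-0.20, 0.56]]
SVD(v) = [[-0.53, 0.85], [0.85, 0.53]] @ diag([0.6836067977499789, 0.23639320225002103]) @ [[-0.53, 0.85],[0.85, 0.53]]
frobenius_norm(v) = 0.72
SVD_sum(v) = [[0.19, -0.31],[-0.31, 0.49]] + [[0.17, 0.11], [0.11, 0.07]]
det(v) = 0.16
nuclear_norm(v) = 0.92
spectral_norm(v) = 0.68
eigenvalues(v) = [0.24, 0.68]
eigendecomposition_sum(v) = [[0.17, 0.11], [0.11, 0.07]] + [[0.19, -0.31], [-0.31, 0.49]]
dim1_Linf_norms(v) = [0.36, 0.56]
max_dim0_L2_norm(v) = 0.59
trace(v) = 0.92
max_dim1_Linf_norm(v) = 0.56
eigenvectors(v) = [[-0.85,  0.53], [-0.53,  -0.85]]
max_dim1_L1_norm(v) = 0.76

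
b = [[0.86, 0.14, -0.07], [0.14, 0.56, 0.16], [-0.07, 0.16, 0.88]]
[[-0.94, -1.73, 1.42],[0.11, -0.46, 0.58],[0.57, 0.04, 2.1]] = b @ [[-1.10,  -1.96,  1.88], [0.32,  -0.31,  -0.16], [0.50,  -0.05,  2.56]]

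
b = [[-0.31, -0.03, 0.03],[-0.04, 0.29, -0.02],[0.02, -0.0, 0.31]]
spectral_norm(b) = 0.32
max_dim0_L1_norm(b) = 0.37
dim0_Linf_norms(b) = [0.31, 0.29, 0.31]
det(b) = -0.03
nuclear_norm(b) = 0.92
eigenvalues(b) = [-0.31, 0.31, 0.29]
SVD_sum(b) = [[-0.08, -0.05, 0.15], [0.04, 0.02, -0.07], [-0.11, -0.07, 0.21]] + [[-0.22, 0.08, -0.09], [-0.12, 0.05, -0.05], [0.11, -0.04, 0.04]] + [[-0.01, -0.06, -0.03], [0.04, 0.22, 0.1], [0.02, 0.12, 0.05]]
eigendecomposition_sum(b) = [[-0.31, -0.02, 0.01], [-0.02, -0.0, 0.0], [0.01, 0.0, -0.00]] + [[0.00, -0.0, 0.03], [-0.01, 0.02, -0.32], [0.01, -0.01, 0.30]] + [[0.0, -0.01, -0.01], [-0.01, 0.28, 0.30], [-0.00, 0.01, 0.01]]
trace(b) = 0.29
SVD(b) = [[-0.55, 0.8, 0.25], [0.26, 0.44, -0.86], [-0.8, -0.40, -0.45]] @ diag([0.3176936094844186, 0.3131371939957147, 0.28550983911111]) @ [[0.45, 0.29, -0.84], [-0.87, 0.33, -0.35], [-0.18, -0.90, -0.4]]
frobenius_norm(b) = 0.53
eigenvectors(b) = [[-1.0, -0.07, -0.05],[-0.07, 0.74, 1.0],[0.03, -0.67, 0.05]]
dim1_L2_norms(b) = [0.31, 0.29, 0.31]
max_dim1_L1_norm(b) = 0.37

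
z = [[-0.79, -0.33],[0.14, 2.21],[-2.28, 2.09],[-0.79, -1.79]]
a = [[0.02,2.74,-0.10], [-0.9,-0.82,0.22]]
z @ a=[[0.28, -1.89, 0.01], [-1.99, -1.43, 0.47], [-1.93, -7.96, 0.69], [1.60, -0.70, -0.31]]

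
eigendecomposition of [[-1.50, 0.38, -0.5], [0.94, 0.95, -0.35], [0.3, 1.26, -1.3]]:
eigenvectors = [[-0.03, -0.93, -0.43], [-0.85, 0.3, 0.38], [-0.52, -0.22, 0.82]]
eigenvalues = [0.76, -1.74, -0.88]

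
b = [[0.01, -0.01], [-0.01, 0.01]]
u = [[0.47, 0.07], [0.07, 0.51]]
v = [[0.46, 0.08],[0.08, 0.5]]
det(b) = 0.00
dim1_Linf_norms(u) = [0.47, 0.51]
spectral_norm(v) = 0.56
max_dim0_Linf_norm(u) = 0.51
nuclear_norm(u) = 0.98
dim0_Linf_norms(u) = [0.47, 0.51]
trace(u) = 0.98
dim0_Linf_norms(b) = [0.01, 0.01]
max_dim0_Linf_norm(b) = 0.01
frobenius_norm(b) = 0.02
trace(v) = 0.96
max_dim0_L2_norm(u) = 0.51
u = v + b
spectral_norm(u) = 0.56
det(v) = 0.22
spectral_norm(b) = 0.02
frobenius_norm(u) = 0.70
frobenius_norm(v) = 0.69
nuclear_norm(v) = 0.96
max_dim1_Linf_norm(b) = 0.01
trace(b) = 0.02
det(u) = 0.23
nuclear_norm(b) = 0.02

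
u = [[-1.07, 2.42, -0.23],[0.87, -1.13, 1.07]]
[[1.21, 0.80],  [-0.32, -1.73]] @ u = [[-0.60,2.02,0.58], [-1.16,1.18,-1.78]]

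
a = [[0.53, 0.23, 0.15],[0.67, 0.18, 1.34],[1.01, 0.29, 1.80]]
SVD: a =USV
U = [[-0.16, 0.98, -0.14], [-0.58, -0.21, -0.79], [-0.80, -0.04, 0.6]]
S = [2.61, 0.43, 0.0]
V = [[-0.49, -0.14, -0.86], [0.76, 0.40, -0.50], [0.42, -0.90, -0.09]]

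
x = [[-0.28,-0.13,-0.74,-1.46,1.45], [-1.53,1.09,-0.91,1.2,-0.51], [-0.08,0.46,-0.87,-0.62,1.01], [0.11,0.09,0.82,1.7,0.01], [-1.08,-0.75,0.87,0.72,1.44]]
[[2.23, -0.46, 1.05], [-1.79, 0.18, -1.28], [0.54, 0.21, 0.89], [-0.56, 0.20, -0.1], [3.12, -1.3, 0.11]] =x@[[-0.75, 0.69, 0.75], [-0.48, 0.14, -0.15], [1.03, -0.63, -0.36], [-0.76, 0.37, 0.07], [1.11, -0.12, 0.74]]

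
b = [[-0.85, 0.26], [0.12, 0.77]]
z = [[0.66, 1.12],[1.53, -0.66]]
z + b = [[-0.19,1.38],[1.65,0.11]]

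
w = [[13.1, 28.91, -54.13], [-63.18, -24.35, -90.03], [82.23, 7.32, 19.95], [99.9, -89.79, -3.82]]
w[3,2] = -3.82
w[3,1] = -89.79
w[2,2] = 19.95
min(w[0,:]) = -54.13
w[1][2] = -90.03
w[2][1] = 7.32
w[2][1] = 7.32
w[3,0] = 99.9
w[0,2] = -54.13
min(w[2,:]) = 7.32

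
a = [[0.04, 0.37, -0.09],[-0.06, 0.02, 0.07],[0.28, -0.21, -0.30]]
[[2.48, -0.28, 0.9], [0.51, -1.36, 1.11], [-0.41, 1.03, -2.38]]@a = [[0.37, 0.72, -0.51], [0.41, -0.07, -0.47], [-0.74, 0.37, 0.82]]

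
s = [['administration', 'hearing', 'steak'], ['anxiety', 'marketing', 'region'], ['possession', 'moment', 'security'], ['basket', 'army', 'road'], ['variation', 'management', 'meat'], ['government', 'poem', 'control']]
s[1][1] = 'marketing'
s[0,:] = ['administration', 'hearing', 'steak']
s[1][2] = 'region'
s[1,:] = ['anxiety', 'marketing', 'region']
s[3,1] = 'army'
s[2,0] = 'possession'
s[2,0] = 'possession'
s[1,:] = ['anxiety', 'marketing', 'region']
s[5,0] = 'government'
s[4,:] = ['variation', 'management', 'meat']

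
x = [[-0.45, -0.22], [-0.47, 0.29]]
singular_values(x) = [0.65, 0.36]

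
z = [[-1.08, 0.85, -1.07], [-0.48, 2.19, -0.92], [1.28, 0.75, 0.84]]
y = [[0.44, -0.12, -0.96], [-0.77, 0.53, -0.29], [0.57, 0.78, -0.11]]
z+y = [[-0.64, 0.73, -2.03],  [-1.25, 2.72, -1.21],  [1.85, 1.53, 0.73]]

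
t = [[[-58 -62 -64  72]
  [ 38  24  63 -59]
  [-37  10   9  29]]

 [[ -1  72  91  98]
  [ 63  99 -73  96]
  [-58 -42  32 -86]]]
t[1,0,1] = 72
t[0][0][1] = -62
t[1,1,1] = 99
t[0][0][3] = 72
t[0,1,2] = 63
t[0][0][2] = -64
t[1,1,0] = 63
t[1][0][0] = -1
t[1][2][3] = -86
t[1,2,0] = -58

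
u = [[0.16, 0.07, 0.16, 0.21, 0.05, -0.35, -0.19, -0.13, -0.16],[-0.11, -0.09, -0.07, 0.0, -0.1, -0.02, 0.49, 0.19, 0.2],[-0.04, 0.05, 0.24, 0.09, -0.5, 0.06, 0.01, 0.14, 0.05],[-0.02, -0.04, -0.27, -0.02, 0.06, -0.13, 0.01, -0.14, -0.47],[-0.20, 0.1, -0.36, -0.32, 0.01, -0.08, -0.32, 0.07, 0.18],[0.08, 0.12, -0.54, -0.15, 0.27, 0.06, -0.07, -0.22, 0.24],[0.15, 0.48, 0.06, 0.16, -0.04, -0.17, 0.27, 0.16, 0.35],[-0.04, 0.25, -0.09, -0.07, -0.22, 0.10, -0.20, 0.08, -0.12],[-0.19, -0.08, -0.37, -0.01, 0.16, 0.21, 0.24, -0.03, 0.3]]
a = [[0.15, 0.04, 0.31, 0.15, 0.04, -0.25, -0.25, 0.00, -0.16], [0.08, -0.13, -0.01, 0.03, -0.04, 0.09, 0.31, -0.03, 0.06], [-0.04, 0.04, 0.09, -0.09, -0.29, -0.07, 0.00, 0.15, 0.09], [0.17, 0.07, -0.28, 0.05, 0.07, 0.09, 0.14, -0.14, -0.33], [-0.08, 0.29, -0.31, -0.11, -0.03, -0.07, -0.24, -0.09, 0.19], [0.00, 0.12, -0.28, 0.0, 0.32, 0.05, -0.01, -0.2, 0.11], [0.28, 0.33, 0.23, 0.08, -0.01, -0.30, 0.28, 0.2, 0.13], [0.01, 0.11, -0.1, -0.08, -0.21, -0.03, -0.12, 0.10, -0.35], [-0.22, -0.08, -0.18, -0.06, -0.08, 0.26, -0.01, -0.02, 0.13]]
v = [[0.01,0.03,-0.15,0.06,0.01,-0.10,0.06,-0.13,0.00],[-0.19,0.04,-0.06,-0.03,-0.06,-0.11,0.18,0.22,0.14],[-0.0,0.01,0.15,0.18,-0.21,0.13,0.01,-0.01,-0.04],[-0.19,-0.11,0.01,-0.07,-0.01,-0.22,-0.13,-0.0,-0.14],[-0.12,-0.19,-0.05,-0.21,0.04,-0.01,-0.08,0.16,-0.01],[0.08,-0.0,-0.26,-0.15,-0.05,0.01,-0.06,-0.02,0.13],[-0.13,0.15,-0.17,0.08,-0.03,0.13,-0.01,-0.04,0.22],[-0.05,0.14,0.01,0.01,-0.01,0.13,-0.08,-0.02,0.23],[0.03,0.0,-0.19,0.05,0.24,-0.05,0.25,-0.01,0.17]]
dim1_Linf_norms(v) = [0.15, 0.22, 0.21, 0.22, 0.21, 0.26, 0.22, 0.23, 0.25]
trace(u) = 1.01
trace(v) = 0.32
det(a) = -0.00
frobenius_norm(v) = 1.07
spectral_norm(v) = 0.61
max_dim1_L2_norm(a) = 0.69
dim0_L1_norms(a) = [1.03, 1.21, 1.79, 0.65, 1.09, 1.21, 1.36, 0.93, 1.55]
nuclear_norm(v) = 2.70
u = v + a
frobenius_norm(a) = 1.51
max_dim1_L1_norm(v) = 1.03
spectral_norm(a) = 0.89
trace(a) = 0.69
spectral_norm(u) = 1.07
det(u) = 0.00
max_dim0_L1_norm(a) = 1.79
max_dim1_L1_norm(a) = 1.84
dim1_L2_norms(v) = [0.24, 0.4, 0.34, 0.37, 0.36, 0.35, 0.38, 0.31, 0.44]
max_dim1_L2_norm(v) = 0.44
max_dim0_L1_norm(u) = 2.16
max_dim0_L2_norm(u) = 0.85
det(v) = 0.00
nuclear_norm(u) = 4.60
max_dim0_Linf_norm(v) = 0.26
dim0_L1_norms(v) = [0.8, 0.67, 1.05, 0.84, 0.66, 0.89, 0.86, 0.61, 1.08]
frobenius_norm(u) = 1.85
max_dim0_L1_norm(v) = 1.08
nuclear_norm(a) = 3.54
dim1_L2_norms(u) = [0.55, 0.59, 0.59, 0.58, 0.65, 0.72, 0.73, 0.44, 0.63]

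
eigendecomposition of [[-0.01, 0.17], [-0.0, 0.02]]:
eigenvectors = [[1.00, 0.98], [0.00, 0.17]]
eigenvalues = [-0.01, 0.02]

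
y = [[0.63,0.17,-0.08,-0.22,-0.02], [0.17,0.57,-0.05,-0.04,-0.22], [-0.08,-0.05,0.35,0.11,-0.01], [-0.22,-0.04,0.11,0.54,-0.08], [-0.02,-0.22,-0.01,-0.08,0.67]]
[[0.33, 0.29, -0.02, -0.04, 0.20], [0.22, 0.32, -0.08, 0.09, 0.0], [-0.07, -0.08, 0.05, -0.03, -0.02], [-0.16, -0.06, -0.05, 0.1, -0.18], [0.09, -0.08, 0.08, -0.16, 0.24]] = y@[[0.41,0.36,-0.02,-0.06,0.26], [0.36,0.47,-0.11,0.1,0.06], [-0.02,-0.11,0.17,-0.13,0.07], [-0.06,0.1,-0.13,0.17,-0.19], [0.26,0.06,0.07,-0.19,0.36]]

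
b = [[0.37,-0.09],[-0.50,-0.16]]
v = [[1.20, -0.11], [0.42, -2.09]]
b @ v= [[0.41, 0.15],[-0.67, 0.39]]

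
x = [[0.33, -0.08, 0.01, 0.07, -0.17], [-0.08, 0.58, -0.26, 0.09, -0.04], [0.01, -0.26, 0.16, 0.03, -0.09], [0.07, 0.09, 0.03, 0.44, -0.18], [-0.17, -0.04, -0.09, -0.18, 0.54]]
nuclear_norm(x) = 2.05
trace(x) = 2.05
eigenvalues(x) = [0.0, 0.24, 0.31, 0.77, 0.73]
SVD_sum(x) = [[0.09, 0.05, 0.02, 0.14, -0.20], [0.05, 0.03, 0.01, 0.07, -0.10], [0.02, 0.01, 0.00, 0.03, -0.04], [0.14, 0.07, 0.03, 0.22, -0.31], [-0.2, -0.10, -0.04, -0.31, 0.42]] + [[0.04, -0.14, 0.07, -0.01, -0.02], [-0.14, 0.55, -0.26, 0.06, 0.08], [0.07, -0.26, 0.13, -0.03, -0.04], [-0.01, 0.06, -0.03, 0.01, 0.01], [-0.02, 0.08, -0.04, 0.01, 0.01]] + [[0.05, 0.02, -0.02, -0.10, -0.05], [0.02, 0.01, -0.01, -0.04, -0.02], [-0.02, -0.01, 0.01, 0.05, 0.02], [-0.10, -0.04, 0.05, 0.20, 0.09], [-0.05, -0.02, 0.02, 0.09, 0.04]] + [[0.15,-0.01,-0.05,0.04,0.1], [-0.01,0.00,0.0,-0.0,-0.0], [-0.05,0.0,0.02,-0.02,-0.03], [0.04,-0.00,-0.02,0.01,0.03], [0.10,-0.0,-0.03,0.03,0.06]] + [[0.0, 0.00, 0.0, -0.0, 0.00], [0.00, 0.00, 0.00, -0.0, 0.0], [0.0, 0.0, 0.0, -0.00, 0.0], [-0.0, -0.0, -0.0, 0.00, -0.00], [0.00, 0.00, 0.00, -0.00, 0.0]]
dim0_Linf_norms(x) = [0.33, 0.58, 0.26, 0.44, 0.54]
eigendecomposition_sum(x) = [[0.00,0.0,0.0,-0.00,0.00], [0.00,0.0,0.00,-0.0,0.0], [0.00,0.00,0.00,-0.0,0.00], [-0.0,-0.0,-0.0,0.0,-0.00], [0.00,0.00,0.0,-0.00,0.0]] + [[0.15,-0.01,-0.05,0.04,0.10], [-0.01,0.0,0.00,-0.0,-0.0], [-0.05,0.0,0.02,-0.02,-0.03], [0.04,-0.00,-0.02,0.01,0.03], [0.1,-0.0,-0.03,0.03,0.06]] + [[0.05, 0.02, -0.02, -0.10, -0.05], [0.02, 0.01, -0.01, -0.04, -0.02], [-0.02, -0.01, 0.01, 0.05, 0.02], [-0.1, -0.04, 0.05, 0.20, 0.09], [-0.05, -0.02, 0.02, 0.09, 0.04]] + [[0.09, 0.05, 0.02, 0.14, -0.2], [0.05, 0.03, 0.01, 0.07, -0.1], [0.02, 0.01, 0.0, 0.03, -0.04], [0.14, 0.07, 0.03, 0.22, -0.31], [-0.2, -0.10, -0.04, -0.31, 0.42]] + [[0.04, -0.14, 0.07, -0.01, -0.02], [-0.14, 0.55, -0.26, 0.06, 0.08], [0.07, -0.26, 0.13, -0.03, -0.04], [-0.01, 0.06, -0.03, 0.01, 0.01], [-0.02, 0.08, -0.04, 0.01, 0.01]]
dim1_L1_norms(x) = [0.66, 1.05, 0.55, 0.81, 1.02]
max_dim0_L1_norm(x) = 1.05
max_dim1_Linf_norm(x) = 0.58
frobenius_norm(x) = 1.13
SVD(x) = [[-0.34, -0.23, 0.41, -0.79, -0.21], [-0.18, 0.87, 0.16, 0.03, -0.44], [-0.07, -0.42, -0.18, 0.28, -0.84], [-0.54, 0.09, -0.80, -0.23, 0.10], [0.74, 0.13, -0.37, -0.50, -0.21]] @ diag([0.7667932520051164, 0.7288432390001767, 0.31055250522786254, 0.24180312563166453, 0.0020078781351801985]) @ [[-0.34,-0.18,-0.07,-0.54,0.74], [-0.23,0.87,-0.42,0.09,0.13], [0.41,0.16,-0.18,-0.80,-0.37], [-0.79,0.03,0.28,-0.23,-0.5], [-0.21,-0.44,-0.84,0.10,-0.21]]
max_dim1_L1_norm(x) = 1.05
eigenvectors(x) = [[-0.21, -0.79, -0.41, 0.34, 0.23], [-0.44, 0.03, -0.16, 0.18, -0.87], [-0.84, 0.28, 0.18, 0.07, 0.42], [0.10, -0.23, 0.8, 0.54, -0.09], [-0.21, -0.5, 0.37, -0.74, -0.13]]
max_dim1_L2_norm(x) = 0.65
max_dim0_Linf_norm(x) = 0.58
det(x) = 0.00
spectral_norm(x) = 0.77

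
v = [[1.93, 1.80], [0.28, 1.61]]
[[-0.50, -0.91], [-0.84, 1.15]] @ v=[[-1.22, -2.37], [-1.30, 0.34]]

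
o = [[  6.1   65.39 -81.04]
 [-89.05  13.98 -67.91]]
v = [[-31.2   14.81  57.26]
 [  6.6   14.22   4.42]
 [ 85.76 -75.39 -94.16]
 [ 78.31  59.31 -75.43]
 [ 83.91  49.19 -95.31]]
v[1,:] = [6.6, 14.22, 4.42]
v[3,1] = 59.31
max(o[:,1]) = 65.39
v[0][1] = 14.81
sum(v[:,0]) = 223.38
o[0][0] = 6.1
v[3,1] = 59.31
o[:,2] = [-81.04, -67.91]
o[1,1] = 13.98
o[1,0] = -89.05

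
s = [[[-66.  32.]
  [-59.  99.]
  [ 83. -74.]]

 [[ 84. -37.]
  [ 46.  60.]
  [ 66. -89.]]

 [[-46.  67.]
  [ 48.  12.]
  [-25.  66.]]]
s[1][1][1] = 60.0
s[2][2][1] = 66.0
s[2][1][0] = 48.0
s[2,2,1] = 66.0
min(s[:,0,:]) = -66.0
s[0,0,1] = 32.0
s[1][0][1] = -37.0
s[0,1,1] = 99.0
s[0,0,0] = -66.0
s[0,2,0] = 83.0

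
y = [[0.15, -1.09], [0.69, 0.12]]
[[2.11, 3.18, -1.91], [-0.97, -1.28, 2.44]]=y @ [[-1.04, -1.32, 3.15],[-2.08, -3.10, 2.19]]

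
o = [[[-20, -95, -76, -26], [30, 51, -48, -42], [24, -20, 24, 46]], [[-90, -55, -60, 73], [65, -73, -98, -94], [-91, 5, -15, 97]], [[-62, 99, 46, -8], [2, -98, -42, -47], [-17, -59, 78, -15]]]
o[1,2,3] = 97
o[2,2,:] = [-17, -59, 78, -15]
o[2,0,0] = -62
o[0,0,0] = -20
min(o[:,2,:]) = -91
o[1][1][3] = -94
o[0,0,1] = -95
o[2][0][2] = 46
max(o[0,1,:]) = 51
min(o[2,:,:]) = -98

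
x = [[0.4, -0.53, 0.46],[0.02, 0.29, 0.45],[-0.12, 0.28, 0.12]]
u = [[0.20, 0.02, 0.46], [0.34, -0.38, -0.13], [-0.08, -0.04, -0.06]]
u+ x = [[0.60, -0.51, 0.92], [0.36, -0.09, 0.32], [-0.2, 0.24, 0.06]]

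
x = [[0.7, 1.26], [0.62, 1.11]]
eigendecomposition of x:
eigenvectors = [[-0.87, -0.75], [0.49, -0.66]]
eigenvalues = [-0.0, 1.81]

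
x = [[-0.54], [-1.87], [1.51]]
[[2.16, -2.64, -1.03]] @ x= [[2.22]]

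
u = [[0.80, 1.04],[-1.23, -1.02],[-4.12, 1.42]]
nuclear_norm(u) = 6.28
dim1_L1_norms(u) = [1.84, 2.25, 5.54]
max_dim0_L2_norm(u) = 4.37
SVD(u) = [[-0.12, 0.66], [0.21, -0.71], [0.97, 0.24]] @ diag([4.474296089425738, 1.801769825518663]) @ [[-0.97, 0.23], [0.23, 0.97]]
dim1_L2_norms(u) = [1.31, 1.6, 4.36]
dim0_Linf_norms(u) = [4.12, 1.42]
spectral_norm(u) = 4.47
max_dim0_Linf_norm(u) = 4.12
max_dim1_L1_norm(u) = 5.54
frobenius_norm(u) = 4.82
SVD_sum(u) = [[0.52,-0.12], [-0.94,0.22], [-4.22,1.0]] + [[0.28, 1.16], [-0.29, -1.24], [0.1, 0.42]]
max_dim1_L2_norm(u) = 4.36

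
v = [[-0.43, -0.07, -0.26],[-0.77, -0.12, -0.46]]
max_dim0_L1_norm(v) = 1.2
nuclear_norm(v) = 1.04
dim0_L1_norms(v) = [1.2, 0.19, 0.72]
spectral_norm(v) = 1.04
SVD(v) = [[-0.49, -0.87], [-0.87, 0.49]] @ diag([1.0374433980320446, 0.003346024465649741]) @ [[0.85, 0.13, 0.51], [-0.44, 0.71, 0.55]]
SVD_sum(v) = [[-0.43, -0.07, -0.26], [-0.77, -0.12, -0.46]] + [[0.0, -0.00, -0.00],[-0.00, 0.0, 0.00]]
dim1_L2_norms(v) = [0.51, 0.9]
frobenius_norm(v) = 1.04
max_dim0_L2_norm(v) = 0.88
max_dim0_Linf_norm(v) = 0.77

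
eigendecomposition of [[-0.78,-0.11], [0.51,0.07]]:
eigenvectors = [[-0.84, 0.14], [0.55, -0.99]]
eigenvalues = [-0.71, -0.0]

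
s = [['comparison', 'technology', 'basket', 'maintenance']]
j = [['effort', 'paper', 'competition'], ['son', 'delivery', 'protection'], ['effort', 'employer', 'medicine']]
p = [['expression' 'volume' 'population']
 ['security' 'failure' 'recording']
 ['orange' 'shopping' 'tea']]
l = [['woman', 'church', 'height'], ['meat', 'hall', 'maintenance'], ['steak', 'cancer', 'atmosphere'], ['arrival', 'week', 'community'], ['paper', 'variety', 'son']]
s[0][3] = 'maintenance'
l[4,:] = ['paper', 'variety', 'son']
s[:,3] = ['maintenance']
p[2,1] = 'shopping'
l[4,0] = 'paper'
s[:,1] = ['technology']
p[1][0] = 'security'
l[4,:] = ['paper', 'variety', 'son']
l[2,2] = 'atmosphere'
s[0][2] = 'basket'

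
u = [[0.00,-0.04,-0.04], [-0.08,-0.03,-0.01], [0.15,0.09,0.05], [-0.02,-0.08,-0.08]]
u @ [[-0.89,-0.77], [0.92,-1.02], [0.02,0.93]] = [[-0.04, 0.0], [0.04, 0.08], [-0.05, -0.16], [-0.06, 0.02]]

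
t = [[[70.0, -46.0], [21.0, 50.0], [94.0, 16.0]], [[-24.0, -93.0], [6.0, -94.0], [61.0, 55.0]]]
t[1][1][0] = 6.0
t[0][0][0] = 70.0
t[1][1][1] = -94.0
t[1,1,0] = 6.0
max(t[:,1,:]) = 50.0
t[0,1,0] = 21.0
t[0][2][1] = 16.0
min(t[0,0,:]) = -46.0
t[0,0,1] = -46.0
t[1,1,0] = 6.0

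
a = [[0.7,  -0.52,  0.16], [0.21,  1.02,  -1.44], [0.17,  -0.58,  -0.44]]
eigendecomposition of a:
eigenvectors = [[-0.12, -0.99, 0.61], [-0.60, -0.00, -0.74], [-0.79, -0.14, 0.29]]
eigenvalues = [-0.85, 0.72, 1.41]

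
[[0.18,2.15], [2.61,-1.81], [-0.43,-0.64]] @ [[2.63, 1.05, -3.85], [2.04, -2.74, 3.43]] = [[4.86, -5.70, 6.68], [3.17, 7.7, -16.26], [-2.44, 1.30, -0.54]]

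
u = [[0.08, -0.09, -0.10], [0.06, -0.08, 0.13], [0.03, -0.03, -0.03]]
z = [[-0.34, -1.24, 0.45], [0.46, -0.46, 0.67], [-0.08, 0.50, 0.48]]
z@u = [[-0.09, 0.12, -0.14],[0.03, -0.02, -0.13],[0.04, -0.05, 0.06]]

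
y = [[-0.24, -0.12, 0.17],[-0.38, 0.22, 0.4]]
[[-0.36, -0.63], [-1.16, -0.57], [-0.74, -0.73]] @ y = [[0.33, -0.10, -0.31], [0.49, 0.01, -0.43], [0.45, -0.07, -0.42]]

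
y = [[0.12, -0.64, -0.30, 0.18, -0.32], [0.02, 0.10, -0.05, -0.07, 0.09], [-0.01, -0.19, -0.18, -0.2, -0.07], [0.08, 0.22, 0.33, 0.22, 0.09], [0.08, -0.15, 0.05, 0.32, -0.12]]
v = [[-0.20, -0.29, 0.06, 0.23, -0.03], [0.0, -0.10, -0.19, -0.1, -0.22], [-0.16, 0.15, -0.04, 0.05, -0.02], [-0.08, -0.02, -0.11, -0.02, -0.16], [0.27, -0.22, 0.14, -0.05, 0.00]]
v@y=[[-0.01, 0.14, 0.14, 0.01, 0.06], [-0.03, 0.04, -0.00, -0.05, 0.02], [-0.01, 0.14, 0.06, -0.03, 0.07], [-0.02, 0.09, 0.03, -0.05, 0.05], [0.02, -0.23, -0.11, 0.02, -0.12]]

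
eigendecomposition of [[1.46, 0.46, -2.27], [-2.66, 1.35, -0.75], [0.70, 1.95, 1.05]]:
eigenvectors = [[0.28-0.45j, 0.28+0.45j, (-0.55+0j)], [(0.63+0j), 0.63-0.00j, (0.68+0j)], [(-0.25-0.51j), -0.25+0.51j, (0.49+0j)]]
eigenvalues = [(0.46+2.51j), (0.46-2.51j), (2.95+0j)]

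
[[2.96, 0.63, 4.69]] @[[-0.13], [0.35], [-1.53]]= [[-7.34]]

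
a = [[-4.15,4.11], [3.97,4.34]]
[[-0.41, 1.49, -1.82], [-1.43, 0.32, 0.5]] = a@[[-0.12, -0.15, 0.29], [-0.22, 0.21, -0.15]]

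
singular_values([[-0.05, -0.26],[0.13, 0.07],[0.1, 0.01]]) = [0.29, 0.14]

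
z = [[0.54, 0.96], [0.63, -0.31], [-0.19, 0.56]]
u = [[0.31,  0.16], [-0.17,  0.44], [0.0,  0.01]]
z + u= [[0.85, 1.12], [0.46, 0.13], [-0.19, 0.57]]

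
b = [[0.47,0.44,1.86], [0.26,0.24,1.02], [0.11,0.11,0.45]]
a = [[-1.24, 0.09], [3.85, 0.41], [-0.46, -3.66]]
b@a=[[0.26,  -6.58], [0.13,  -3.61], [0.08,  -1.59]]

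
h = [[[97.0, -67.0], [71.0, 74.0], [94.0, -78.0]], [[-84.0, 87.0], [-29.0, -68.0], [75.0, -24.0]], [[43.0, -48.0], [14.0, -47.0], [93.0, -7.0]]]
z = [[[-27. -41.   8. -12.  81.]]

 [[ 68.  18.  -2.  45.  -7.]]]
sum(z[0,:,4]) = 81.0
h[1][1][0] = -29.0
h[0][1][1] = 74.0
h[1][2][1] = -24.0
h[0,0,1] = -67.0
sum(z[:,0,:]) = 131.0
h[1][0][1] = 87.0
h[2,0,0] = 43.0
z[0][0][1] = -41.0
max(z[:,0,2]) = 8.0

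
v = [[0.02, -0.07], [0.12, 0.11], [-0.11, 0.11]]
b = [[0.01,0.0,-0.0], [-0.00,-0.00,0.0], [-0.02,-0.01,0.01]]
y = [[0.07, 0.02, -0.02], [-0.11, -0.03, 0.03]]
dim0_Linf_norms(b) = [0.02, 0.01, 0.01]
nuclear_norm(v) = 0.33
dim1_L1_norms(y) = [0.11, 0.17]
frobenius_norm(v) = 0.24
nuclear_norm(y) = 0.14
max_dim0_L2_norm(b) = 0.02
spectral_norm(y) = 0.14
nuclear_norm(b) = 0.03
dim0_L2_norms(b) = [0.02, 0.01, 0.01]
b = v @ y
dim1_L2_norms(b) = [0.01, 0.0, 0.02]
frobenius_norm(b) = 0.03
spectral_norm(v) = 0.17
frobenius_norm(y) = 0.14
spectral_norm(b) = 0.03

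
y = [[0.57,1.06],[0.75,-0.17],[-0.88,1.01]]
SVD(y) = [[0.42, 0.85],[-0.33, 0.48],[0.85, -0.23]] @ diag([1.5498468628972129, 1.196818575042879]) @ [[-0.49, 0.87],[0.87, 0.49]]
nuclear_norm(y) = 2.75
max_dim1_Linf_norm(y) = 1.06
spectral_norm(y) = 1.55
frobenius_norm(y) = 1.96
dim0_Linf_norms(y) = [0.88, 1.06]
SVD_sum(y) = [[-0.32, 0.57], [0.25, -0.45], [-0.64, 1.15]] + [[0.89, 0.49], [0.5, 0.28], [-0.24, -0.14]]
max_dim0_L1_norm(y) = 2.24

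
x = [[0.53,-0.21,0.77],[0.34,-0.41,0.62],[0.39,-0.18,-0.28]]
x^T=[[0.53,0.34,0.39], [-0.21,-0.41,-0.18], [0.77,0.62,-0.28]]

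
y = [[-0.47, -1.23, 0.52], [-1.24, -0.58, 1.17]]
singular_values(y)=[2.15, 0.79]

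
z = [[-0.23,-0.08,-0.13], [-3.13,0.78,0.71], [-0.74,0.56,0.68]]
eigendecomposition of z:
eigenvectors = [[-0.08, 0.26, -0.06], [0.82, 0.91, -0.80], [0.57, -0.31, 0.6]]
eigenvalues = [1.58, -0.36, 0.01]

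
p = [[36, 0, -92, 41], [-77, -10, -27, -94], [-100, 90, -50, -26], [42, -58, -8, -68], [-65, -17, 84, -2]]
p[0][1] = 0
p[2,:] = [-100, 90, -50, -26]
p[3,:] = [42, -58, -8, -68]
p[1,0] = -77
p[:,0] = [36, -77, -100, 42, -65]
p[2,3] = -26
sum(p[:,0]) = -164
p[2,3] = -26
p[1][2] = -27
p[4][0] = -65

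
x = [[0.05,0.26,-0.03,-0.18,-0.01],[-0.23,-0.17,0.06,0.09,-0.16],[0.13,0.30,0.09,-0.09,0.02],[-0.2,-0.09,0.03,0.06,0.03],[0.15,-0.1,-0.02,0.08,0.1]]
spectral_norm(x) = 0.57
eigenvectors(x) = [[(-0.62+0j), (0.03+0j), 0.33+0.16j, (0.33-0.16j), 0.22+0.00j], [0.17+0.00j, -0.43+0.00j, -0.32+0.16j, -0.32-0.16j, (0.01+0j)], [(-0.11+0j), (0.54+0j), (0.61+0j), (0.61-0j), (0.93+0j)], [-0.53+0.00j, -0.71+0.00j, (-0.54+0.04j), -0.54-0.04j, (-0.25+0j)], [(0.55+0j), 0.17+0.00j, 0.06-0.27j, (0.06+0.27j), (-0.13+0j)]]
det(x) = 0.00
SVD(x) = [[-0.51,-0.39,0.5,0.06,0.57], [0.53,-0.49,-0.36,0.41,0.42], [-0.58,-0.21,-0.76,-0.18,0.02], [0.33,-0.26,0.03,-0.89,0.18], [0.03,0.71,-0.19,-0.07,0.68]] @ diag([0.5667808602708416, 0.31139783044009955, 0.12703729324151944, 0.12060331722648591, 0.0026858197406635087]) @ [[-0.51, -0.76, 0.01, 0.38, -0.14], [0.71, -0.42, -0.19, 0.28, 0.45], [-0.20, -0.17, -0.79, -0.53, 0.16], [0.43, -0.20, -0.16, -0.13, -0.86], [0.08, -0.42, 0.56, -0.70, 0.14]]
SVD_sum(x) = [[0.15,0.22,-0.0,-0.11,0.04], [-0.15,-0.23,0.00,0.11,-0.04], [0.17,0.25,-0.00,-0.13,0.05], [-0.10,-0.14,0.00,0.07,-0.03], [-0.01,-0.01,0.0,0.01,-0.0]] + [[-0.09,0.05,0.02,-0.03,-0.06], [-0.11,0.06,0.03,-0.04,-0.07], [-0.05,0.03,0.01,-0.02,-0.03], [-0.06,0.03,0.02,-0.02,-0.04], [0.16,-0.09,-0.04,0.06,0.10]] + [[-0.01, -0.01, -0.05, -0.03, 0.01], [0.01, 0.01, 0.04, 0.02, -0.01], [0.02, 0.02, 0.08, 0.05, -0.02], [-0.00, -0.00, -0.0, -0.00, 0.0], [0.00, 0.0, 0.02, 0.01, -0.0]] + [[0.0,-0.00,-0.00,-0.0,-0.01], [0.02,-0.01,-0.01,-0.01,-0.04], [-0.01,0.00,0.0,0.0,0.02], [-0.05,0.02,0.02,0.01,0.09], [-0.0,0.0,0.00,0.00,0.01]] + [[0.0, -0.0, 0.0, -0.00, 0.00], [0.0, -0.0, 0.00, -0.0, 0.00], [0.00, -0.00, 0.00, -0.00, 0.0], [0.00, -0.0, 0.00, -0.00, 0.0], [0.0, -0.00, 0.00, -0.00, 0.00]]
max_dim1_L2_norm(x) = 0.35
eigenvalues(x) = [(-0.17+0j), (-0.02+0j), (0.09+0.1j), (0.09-0.1j), (0.15+0j)]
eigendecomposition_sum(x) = [[(0.03-0j),  0.15-0.00j,  (-0.01+0j),  -0.08+0.00j,  (0.1+0j)], [(-0.01+0j),  (-0.04+0j),  0.00-0.00j,  (0.02-0j),  -0.03-0.00j], [0.01-0.00j,  0.03-0.00j,  -0.00+0.00j,  (-0.01+0j),  0.02+0.00j], [0.02-0.00j,  0.13-0.00j,  -0.01+0.00j,  -0.07+0.00j,  0.09+0.00j], [(-0.03+0j),  (-0.14+0j),  0.01-0.00j,  (0.07-0j),  (-0.09-0j)]] + [[0j, 0.00-0.00j, -0.00+0.00j, 0.00-0.00j, -0j], [-0.02-0.00j, -0.02+0.00j, 0.00-0.00j, (-0.01+0j), (-0.03+0j)], [0.03+0.00j, (0.02-0j), -0.00+0.00j, (0.01-0j), 0.03-0.00j], [(-0.04-0j), (-0.03+0j), -0j, (-0.01+0j), -0.04+0.00j], [0.01+0.00j, (0.01-0j), (-0+0j), -0j, (0.01-0j)]] + [[(0.03+0.11j), (0.05+0.04j), -0.03-0.01j, (-0.06+0j), -0.05+0.11j], [(-0.1-0.04j), (-0.06+0.01j), (0.03-0.02j), (0.04-0.05j), (-0.05-0.11j)], [(0.11+0.14j), 0.09+0.02j, -0.05+0.01j, (-0.09+0.05j), -0.00+0.20j], [-0.11-0.12j, (-0.09-0.01j), 0.05-0.01j, 0.08-0.05j, -0.01-0.18j], [(0.07-0.04j), (0.02-0.04j), (-0+0.02j), 0.01+0.05j, 0.09+0.02j]] + [[0.03-0.11j, (0.05-0.04j), (-0.03+0.01j), (-0.06-0j), -0.05-0.11j], [(-0.1+0.04j), -0.06-0.01j, 0.03+0.02j, (0.04+0.05j), -0.05+0.11j], [0.11-0.14j, 0.09-0.02j, -0.05-0.01j, -0.09-0.05j, -0.00-0.20j], [(-0.11+0.12j), -0.09+0.01j, 0.05+0.01j, 0.08+0.05j, (-0.01+0.18j)], [(0.07+0.04j), 0.02+0.04j, -0.00-0.02j, (0.01-0.05j), 0.09-0.02j]] + [[(-0.03-0j), (0.01-0j), 0.05+0.00j, (0.03+0j), (-0.01-0j)], [(-0-0j), -0j, 0.00+0.00j, 0.00+0.00j, (-0-0j)], [(-0.13-0j), (0.06-0j), 0.20+0.00j, 0.11+0.00j, (-0.03-0j)], [(0.04+0j), -0.02+0.00j, -0.06-0.00j, -0.03-0.00j, (0.01+0j)], [0.02+0.00j, -0.01+0.00j, (-0.03-0j), (-0.02-0j), 0j]]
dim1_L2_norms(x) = [0.32, 0.35, 0.35, 0.23, 0.22]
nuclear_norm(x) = 1.13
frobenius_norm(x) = 0.67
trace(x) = 0.13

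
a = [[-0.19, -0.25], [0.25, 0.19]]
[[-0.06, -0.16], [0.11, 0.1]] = a@ [[0.63,-0.25], [-0.25,0.83]]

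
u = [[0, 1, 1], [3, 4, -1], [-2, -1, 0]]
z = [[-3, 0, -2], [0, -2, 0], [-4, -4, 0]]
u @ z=[[-4, -6, 0], [-5, -4, -6], [6, 2, 4]]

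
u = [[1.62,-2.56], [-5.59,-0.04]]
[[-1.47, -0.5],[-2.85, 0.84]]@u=[[0.41, 3.78], [-9.31, 7.26]]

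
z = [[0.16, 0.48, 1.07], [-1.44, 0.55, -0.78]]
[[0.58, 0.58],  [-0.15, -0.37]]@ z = [[-0.74, 0.60, 0.17], [0.51, -0.28, 0.13]]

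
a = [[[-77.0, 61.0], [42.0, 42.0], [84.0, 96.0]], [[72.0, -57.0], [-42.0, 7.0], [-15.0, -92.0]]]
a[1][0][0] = 72.0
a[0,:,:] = [[-77.0, 61.0], [42.0, 42.0], [84.0, 96.0]]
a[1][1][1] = 7.0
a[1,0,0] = 72.0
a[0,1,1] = 42.0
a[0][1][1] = 42.0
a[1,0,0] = 72.0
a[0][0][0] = -77.0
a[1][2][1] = -92.0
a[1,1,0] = -42.0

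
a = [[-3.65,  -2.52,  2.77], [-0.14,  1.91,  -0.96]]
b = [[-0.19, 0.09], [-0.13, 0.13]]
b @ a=[[0.68,0.65,-0.61],[0.46,0.58,-0.48]]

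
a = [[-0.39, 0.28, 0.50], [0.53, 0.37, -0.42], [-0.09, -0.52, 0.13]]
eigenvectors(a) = [[-0.83, -0.13, 0.65], [0.5, 0.72, -0.12], [0.23, -0.68, 0.75]]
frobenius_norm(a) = 1.17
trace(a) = 0.11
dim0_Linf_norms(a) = [0.53, 0.52, 0.5]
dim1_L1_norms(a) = [1.17, 1.32, 0.74]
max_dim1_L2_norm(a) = 0.77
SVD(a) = [[-0.52, 0.72, -0.45], [0.79, 0.20, -0.58], [-0.33, -0.66, -0.67]] @ diag([0.9618111007649477, 0.6595590835304862, 0.10000610870214188]) @ [[0.68, 0.33, -0.66], [-0.18, 0.94, 0.29], [-0.72, 0.08, -0.69]]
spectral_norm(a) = 0.96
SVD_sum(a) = [[-0.34, -0.17, 0.33], [0.51, 0.25, -0.50], [-0.22, -0.11, 0.21]] + [[-0.08, 0.45, 0.14], [-0.02, 0.12, 0.04], [0.08, -0.41, -0.13]] + [[0.03, -0.0, 0.03], [0.04, -0.00, 0.04], [0.05, -0.01, 0.05]]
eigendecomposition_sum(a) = [[-0.4, 0.30, 0.40], [0.24, -0.18, -0.24], [0.11, -0.08, -0.11]] + [[-0.05, -0.10, 0.03], [0.3, 0.57, -0.17], [-0.28, -0.53, 0.15]] + [[0.07, 0.08, 0.07],[-0.01, -0.01, -0.01],[0.08, 0.09, 0.08]]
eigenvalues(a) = [-0.7, 0.67, 0.14]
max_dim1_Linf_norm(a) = 0.53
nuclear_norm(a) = 1.72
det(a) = -0.06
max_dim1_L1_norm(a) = 1.32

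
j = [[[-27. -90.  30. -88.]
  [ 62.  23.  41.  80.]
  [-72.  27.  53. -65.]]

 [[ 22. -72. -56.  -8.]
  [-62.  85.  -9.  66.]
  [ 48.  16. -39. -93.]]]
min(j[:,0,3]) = -88.0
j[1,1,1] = 85.0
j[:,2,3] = [-65.0, -93.0]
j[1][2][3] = -93.0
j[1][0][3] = -8.0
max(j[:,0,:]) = 30.0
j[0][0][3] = -88.0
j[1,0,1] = -72.0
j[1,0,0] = 22.0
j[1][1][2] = -9.0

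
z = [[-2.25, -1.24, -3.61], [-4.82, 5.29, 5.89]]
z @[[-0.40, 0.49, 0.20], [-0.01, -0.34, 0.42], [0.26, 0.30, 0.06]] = [[-0.03, -1.76, -1.19], [3.41, -2.39, 1.61]]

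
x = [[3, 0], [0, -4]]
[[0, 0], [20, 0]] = x @ [[0, 0], [-5, 0]]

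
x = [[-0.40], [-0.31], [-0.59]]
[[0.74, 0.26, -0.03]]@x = [[-0.36]]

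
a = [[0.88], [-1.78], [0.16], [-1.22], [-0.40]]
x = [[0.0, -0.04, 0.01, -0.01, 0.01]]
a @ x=[[0.00,  -0.04,  0.01,  -0.01,  0.01], [0.0,  0.07,  -0.02,  0.02,  -0.02], [0.0,  -0.01,  0.00,  -0.0,  0.00], [0.00,  0.05,  -0.01,  0.01,  -0.01], [0.0,  0.02,  -0.0,  0.0,  -0.00]]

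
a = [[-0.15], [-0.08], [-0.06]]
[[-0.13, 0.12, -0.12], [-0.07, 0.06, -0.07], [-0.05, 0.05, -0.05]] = a @ [[0.89, -0.80, 0.82]]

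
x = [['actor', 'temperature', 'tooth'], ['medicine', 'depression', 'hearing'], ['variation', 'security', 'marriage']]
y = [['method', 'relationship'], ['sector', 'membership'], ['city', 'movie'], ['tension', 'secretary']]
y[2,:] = ['city', 'movie']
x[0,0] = 'actor'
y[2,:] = ['city', 'movie']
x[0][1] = 'temperature'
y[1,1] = 'membership'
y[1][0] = 'sector'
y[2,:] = ['city', 'movie']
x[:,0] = ['actor', 'medicine', 'variation']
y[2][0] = 'city'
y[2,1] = 'movie'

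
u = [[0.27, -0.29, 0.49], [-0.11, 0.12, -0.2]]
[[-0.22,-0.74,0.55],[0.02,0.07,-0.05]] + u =[[0.05, -1.03, 1.04],[-0.09, 0.19, -0.25]]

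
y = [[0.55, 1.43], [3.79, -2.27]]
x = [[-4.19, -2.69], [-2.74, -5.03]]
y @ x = [[-6.22, -8.67],[-9.66, 1.22]]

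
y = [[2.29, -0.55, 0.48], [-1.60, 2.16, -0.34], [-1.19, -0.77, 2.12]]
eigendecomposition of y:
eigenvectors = [[(-0.05-0.17j), -0.05+0.17j, (0.53+0j)], [0.53-0.15j, (0.53+0.15j), -0.85+0.00j], [0.81+0.00j, 0.81-0.00j, (0.02+0j)]]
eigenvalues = [(1.7+0.39j), (1.7-0.39j), (3.18+0j)]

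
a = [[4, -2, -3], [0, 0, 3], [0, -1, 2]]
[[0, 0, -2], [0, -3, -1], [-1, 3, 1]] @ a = [[0, 2, -4], [0, 1, -11], [-4, 1, 14]]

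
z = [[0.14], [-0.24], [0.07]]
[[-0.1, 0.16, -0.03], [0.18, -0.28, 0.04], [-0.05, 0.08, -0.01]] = z@[[-0.74, 1.15, -0.18]]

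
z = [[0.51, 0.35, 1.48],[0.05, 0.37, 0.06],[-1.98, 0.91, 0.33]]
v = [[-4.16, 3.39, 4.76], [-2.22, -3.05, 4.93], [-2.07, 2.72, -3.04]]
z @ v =[[-5.96,4.69,-0.35], [-1.15,-0.80,1.88], [5.53,-8.59,-5.94]]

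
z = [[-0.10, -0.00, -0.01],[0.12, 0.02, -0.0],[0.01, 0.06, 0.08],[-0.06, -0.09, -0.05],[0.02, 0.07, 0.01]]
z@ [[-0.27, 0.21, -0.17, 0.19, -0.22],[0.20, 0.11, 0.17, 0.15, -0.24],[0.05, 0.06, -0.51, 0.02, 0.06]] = [[0.03, -0.02, 0.02, -0.02, 0.02], [-0.03, 0.03, -0.02, 0.03, -0.03], [0.01, 0.01, -0.03, 0.01, -0.01], [-0.00, -0.03, 0.02, -0.03, 0.03], [0.01, 0.01, 0.00, 0.01, -0.02]]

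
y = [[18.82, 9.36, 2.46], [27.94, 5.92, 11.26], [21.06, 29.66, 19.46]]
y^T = [[18.82, 27.94, 21.06], [9.36, 5.92, 29.66], [2.46, 11.26, 19.46]]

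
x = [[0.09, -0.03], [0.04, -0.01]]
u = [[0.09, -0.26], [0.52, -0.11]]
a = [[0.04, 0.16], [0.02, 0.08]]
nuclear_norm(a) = 0.18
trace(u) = -0.02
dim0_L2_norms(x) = [0.1, 0.03]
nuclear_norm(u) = 0.78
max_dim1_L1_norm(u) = 0.63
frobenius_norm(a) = 0.18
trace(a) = 0.12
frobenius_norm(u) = 0.60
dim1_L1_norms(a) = [0.2, 0.1]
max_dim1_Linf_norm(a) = 0.16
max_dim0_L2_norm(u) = 0.53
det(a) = 0.00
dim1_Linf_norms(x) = [0.09, 0.04]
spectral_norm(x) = 0.10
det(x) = 0.00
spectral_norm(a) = 0.18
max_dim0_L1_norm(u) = 0.61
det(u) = 0.13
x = a @ u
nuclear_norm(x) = 0.11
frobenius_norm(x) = 0.10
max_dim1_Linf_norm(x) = 0.09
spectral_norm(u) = 0.55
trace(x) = 0.08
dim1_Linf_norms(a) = [0.16, 0.08]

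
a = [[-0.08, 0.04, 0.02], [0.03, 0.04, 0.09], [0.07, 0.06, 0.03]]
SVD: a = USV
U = [[-0.12, -0.92, 0.37], [0.72, -0.34, -0.61], [0.69, 0.19, 0.7]]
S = [0.13, 0.1, 0.04]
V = [[0.6, 0.49, 0.63], [0.80, -0.40, -0.45], [0.03, 0.77, -0.64]]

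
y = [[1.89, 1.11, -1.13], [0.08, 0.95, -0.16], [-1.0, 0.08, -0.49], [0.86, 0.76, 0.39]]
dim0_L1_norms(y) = [3.83, 2.9, 2.17]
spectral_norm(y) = 2.75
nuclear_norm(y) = 4.81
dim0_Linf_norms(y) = [1.89, 1.11, 1.13]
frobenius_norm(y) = 3.12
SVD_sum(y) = [[1.95,1.26,-0.69],[0.49,0.32,-0.17],[-0.5,-0.33,0.18],[0.79,0.51,-0.28]] + [[-0.16, 0.11, -0.26], [-0.21, 0.14, -0.33], [-0.46, 0.31, -0.73], [0.24, -0.16, 0.38]] + [[0.11, -0.27, -0.18], [-0.2, 0.49, 0.34], [-0.04, 0.09, 0.06], [-0.17, 0.41, 0.28]]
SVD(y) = [[-0.88, -0.28, -0.38], [-0.22, -0.35, 0.70], [0.23, -0.79, 0.13], [-0.36, 0.41, 0.59]] @ diag([2.751298866988247, 1.1633106958957666, 0.899145577380933]) @ [[-0.80, -0.52, 0.28], [0.50, -0.34, 0.79], [-0.32, 0.78, 0.54]]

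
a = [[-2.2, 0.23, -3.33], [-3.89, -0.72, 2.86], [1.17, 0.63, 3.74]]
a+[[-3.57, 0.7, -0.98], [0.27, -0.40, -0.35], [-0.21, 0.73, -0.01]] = [[-5.77, 0.93, -4.31], [-3.62, -1.12, 2.51], [0.96, 1.36, 3.73]]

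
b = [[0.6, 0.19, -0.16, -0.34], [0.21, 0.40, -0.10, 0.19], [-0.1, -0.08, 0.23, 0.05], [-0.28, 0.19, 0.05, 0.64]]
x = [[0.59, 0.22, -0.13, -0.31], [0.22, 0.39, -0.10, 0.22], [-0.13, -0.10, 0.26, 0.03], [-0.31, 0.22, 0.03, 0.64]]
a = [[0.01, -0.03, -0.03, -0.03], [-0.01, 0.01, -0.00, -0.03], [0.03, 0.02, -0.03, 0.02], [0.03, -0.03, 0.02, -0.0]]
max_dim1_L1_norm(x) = 1.25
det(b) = 0.01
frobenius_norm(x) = 1.19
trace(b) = 1.87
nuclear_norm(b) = 1.87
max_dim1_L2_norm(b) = 0.73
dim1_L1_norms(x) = [1.25, 0.93, 0.52, 1.2]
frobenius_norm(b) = 1.18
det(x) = 0.00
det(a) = -0.00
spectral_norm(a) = 0.06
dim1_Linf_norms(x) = [0.59, 0.39, 0.26, 0.64]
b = a + x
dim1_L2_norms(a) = [0.05, 0.03, 0.05, 0.05]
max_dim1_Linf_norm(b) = 0.64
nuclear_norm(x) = 1.88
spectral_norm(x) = 0.94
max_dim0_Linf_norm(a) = 0.03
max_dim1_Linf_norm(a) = 0.03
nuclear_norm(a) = 0.18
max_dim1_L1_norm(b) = 1.29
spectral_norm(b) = 0.95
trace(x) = 1.88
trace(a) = -0.01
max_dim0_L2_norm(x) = 0.74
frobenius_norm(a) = 0.09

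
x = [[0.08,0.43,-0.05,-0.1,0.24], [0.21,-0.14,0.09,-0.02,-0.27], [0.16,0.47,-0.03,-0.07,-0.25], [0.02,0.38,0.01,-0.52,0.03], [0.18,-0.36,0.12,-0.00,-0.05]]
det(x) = 0.00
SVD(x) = [[-0.49, -0.29, -0.08, -0.78, -0.24], [0.15, 0.69, 0.01, -0.15, -0.69], [-0.47, 0.54, -0.56, 0.03, 0.41], [-0.62, 0.19, 0.73, 0.23, 0.02], [0.36, 0.34, 0.38, -0.56, 0.54]] @ diag([0.9202311932028349, 0.510993752053789, 0.39549599153489073, 0.22811672372052894, 0.002370117575668231]) @ [[-0.03, -0.89, 0.1, 0.43, -0.08], [0.53, -0.04, 0.2, -0.24, -0.79], [-0.03, -0.41, 0.19, -0.84, 0.3], [-0.81, -0.03, -0.18, -0.19, -0.53], [-0.26, 0.18, 0.94, 0.14, 0.02]]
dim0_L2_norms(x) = [0.33, 0.84, 0.16, 0.53, 0.44]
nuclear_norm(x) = 2.06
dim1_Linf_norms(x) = [0.43, 0.27, 0.47, 0.52, 0.36]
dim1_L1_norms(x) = [0.9, 0.73, 0.98, 0.96, 0.71]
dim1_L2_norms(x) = [0.51, 0.38, 0.56, 0.65, 0.42]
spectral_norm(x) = 0.92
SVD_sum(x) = [[0.02, 0.40, -0.04, -0.20, 0.04], [-0.00, -0.13, 0.01, 0.06, -0.01], [0.01, 0.39, -0.04, -0.19, 0.04], [0.02, 0.50, -0.06, -0.25, 0.05], [-0.01, -0.29, 0.03, 0.14, -0.03]] + [[-0.08, 0.01, -0.03, 0.04, 0.12], [0.19, -0.01, 0.07, -0.08, -0.28], [0.15, -0.01, 0.06, -0.07, -0.22], [0.05, -0.00, 0.02, -0.02, -0.08], [0.09, -0.01, 0.04, -0.04, -0.14]] + [[0.0, 0.01, -0.01, 0.03, -0.01], [-0.00, -0.00, 0.00, -0.00, 0.0], [0.01, 0.09, -0.04, 0.19, -0.07], [-0.01, -0.12, 0.05, -0.24, 0.09], [-0.00, -0.06, 0.03, -0.13, 0.05]] + [[0.14, 0.01, 0.03, 0.03, 0.09],[0.03, 0.0, 0.01, 0.01, 0.02],[-0.01, -0.00, -0.0, -0.0, -0.0],[-0.04, -0.00, -0.01, -0.01, -0.03],[0.1, 0.0, 0.02, 0.02, 0.07]] + [[0.0, -0.0, -0.0, -0.00, -0.0],[0.0, -0.0, -0.0, -0.0, -0.0],[-0.00, 0.00, 0.00, 0.00, 0.00],[-0.00, 0.00, 0.00, 0.00, 0.00],[-0.00, 0.0, 0.00, 0.00, 0.00]]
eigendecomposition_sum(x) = [[-0.11, 0.33, -0.08, -0.07, 0.16], [0.09, -0.25, 0.07, 0.06, -0.12], [-0.03, 0.08, -0.02, -0.02, 0.04], [-0.23, 0.68, -0.17, -0.15, 0.33], [0.09, -0.26, 0.07, 0.06, -0.13]] + [[-0.00,0.00,-0.0,0.0,0.00], [0.03,-0.07,0.03,-0.06,-0.04], [0.01,-0.02,0.01,-0.02,-0.01], [0.2,-0.40,0.19,-0.36,-0.24], [0.03,-0.05,0.03,-0.05,-0.03]] + [[0.00, 0.0, -0.00, -0.00, -0.0], [-0.00, -0.0, 0.0, 0.00, 0.0], [-0.01, -0.02, 0.01, 0.00, 0.01], [-0.0, -0.00, 0.00, 0.00, 0.0], [-0.00, -0.00, 0.0, 0.00, 0.00]] + [[0.2, 0.25, 0.01, -0.03, -0.07],[0.08, 0.1, 0.01, -0.01, -0.03],[0.16, 0.19, 0.01, -0.03, -0.05],[0.05, 0.06, 0.0, -0.01, -0.02],[0.08, 0.09, 0.0, -0.01, -0.02]] + [[-0.01, -0.15, 0.03, 0.0, 0.15], [0.01, 0.08, -0.01, -0.0, -0.08], [0.02, 0.24, -0.04, -0.01, -0.23], [0.0, 0.04, -0.01, -0.00, -0.04], [-0.01, -0.14, 0.02, 0.0, 0.13]]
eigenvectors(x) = [[-0.39, -0.01, -0.26, -0.71, 0.47], [0.3, 0.17, 0.18, -0.29, -0.25], [-0.09, 0.06, 0.94, -0.55, -0.73], [-0.81, 0.98, 0.14, -0.17, -0.12], [0.31, 0.13, 0.00, -0.27, 0.42]]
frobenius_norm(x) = 1.15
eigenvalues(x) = [-0.66, -0.45, 0.01, 0.28, 0.16]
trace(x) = -0.66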